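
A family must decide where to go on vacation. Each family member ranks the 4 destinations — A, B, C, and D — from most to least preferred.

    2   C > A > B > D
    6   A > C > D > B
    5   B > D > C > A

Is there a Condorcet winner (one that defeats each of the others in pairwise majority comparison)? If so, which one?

Head-to-head results (13 voters total):
A vs B: A wins 8–5.
A vs C: C wins 7–6.
A vs D: A wins 8–5.
B vs C: C wins 8–5.
B vs D: B wins 7–6.
C vs D: C wins 8–5.
C beats each rival — A (7–6), B (8–5), D (8–5) — so C is the Condorcet winner.

C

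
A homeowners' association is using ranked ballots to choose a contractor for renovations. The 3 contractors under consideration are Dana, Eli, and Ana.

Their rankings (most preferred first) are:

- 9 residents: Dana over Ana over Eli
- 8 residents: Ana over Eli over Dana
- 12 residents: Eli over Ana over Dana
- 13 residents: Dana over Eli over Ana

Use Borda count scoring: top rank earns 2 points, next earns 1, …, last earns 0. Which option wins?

Eli

Borda scores:
  Dana: 9·2 + 8·0 + 12·0 + 13·2 = 44
  Eli: 9·0 + 8·1 + 12·2 + 13·1 = 45
  Ana: 9·1 + 8·2 + 12·1 + 13·0 = 37
Eli has the highest total.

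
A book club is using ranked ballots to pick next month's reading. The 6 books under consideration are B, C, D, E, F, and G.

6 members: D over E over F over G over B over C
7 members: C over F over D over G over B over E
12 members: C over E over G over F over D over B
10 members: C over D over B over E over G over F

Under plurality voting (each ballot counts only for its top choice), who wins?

First-place vote totals:
  B: 0
  C: 29
  D: 6
  E: 0
  F: 0
  G: 0
C has the most first-place votes.

C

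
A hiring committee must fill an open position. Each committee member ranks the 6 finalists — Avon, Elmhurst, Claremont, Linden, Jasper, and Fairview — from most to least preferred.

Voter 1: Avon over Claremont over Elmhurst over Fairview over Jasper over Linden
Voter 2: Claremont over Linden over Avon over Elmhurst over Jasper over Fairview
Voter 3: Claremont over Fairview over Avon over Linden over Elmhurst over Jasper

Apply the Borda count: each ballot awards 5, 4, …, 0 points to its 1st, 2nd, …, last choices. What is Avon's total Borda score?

11

Borda scores:
  Avon: 5 + 3 + 3 = 11
  Elmhurst: 3 + 2 + 1 = 6
  Claremont: 4 + 5 + 5 = 14
  Linden: 0 + 4 + 2 = 6
  Jasper: 1 + 1 + 0 = 2
  Fairview: 2 + 0 + 4 = 6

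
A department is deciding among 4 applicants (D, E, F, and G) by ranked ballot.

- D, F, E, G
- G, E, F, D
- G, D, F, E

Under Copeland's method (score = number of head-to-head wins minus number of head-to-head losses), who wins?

G

Pairwise results:
  D vs E: D wins 2–1.
  D vs F: D wins 2–1.
  D vs G: G wins 2–1.
  E vs F: F wins 2–1.
  E vs G: G wins 2–1.
  F vs G: G wins 2–1.
Copeland scores (wins − losses):
  D: 2 − 1 = 1
  E: 0 − 3 = -3
  F: 1 − 2 = -1
  G: 3 − 0 = 3
G has the best Copeland score.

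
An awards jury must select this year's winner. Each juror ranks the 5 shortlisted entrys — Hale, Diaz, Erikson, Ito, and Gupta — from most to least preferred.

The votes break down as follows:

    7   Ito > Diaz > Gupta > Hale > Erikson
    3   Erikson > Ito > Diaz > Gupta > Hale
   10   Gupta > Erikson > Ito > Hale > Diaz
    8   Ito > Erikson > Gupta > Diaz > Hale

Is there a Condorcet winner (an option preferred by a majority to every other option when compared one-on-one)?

Yes

Head-to-head results (28 voters total):
Hale vs Diaz: Diaz wins 18–10.
Hale vs Erikson: Erikson wins 21–7.
Hale vs Ito: Ito wins 28–0.
Hale vs Gupta: Gupta wins 28–0.
Diaz vs Erikson: Erikson wins 21–7.
Diaz vs Ito: Ito wins 28–0.
Diaz vs Gupta: Gupta wins 18–10.
Erikson vs Ito: Ito wins 15–13.
Erikson vs Gupta: Gupta wins 17–11.
Ito vs Gupta: Ito wins 18–10.
Ito beats each rival — Hale (28–0), Diaz (28–0), Erikson (15–13), Gupta (18–10) — so Ito is the Condorcet winner.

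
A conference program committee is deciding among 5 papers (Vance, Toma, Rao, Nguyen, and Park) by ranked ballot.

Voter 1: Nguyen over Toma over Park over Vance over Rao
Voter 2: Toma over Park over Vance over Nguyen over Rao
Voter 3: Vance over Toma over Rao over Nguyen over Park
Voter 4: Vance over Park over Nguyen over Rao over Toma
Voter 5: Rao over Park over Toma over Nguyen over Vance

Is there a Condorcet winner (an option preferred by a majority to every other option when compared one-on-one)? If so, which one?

Toma

Head-to-head results (5 voters total):
Vance vs Toma: Toma wins 3–2.
Vance vs Rao: Vance wins 4–1.
Vance vs Nguyen: Vance wins 3–2.
Vance vs Park: Park wins 3–2.
Toma vs Rao: Toma wins 3–2.
Toma vs Nguyen: Toma wins 3–2.
Toma vs Park: Toma wins 3–2.
Rao vs Nguyen: Nguyen wins 3–2.
Rao vs Park: Park wins 3–2.
Nguyen vs Park: Park wins 3–2.
Toma beats each rival — Vance (3–2), Rao (3–2), Nguyen (3–2), Park (3–2) — so Toma is the Condorcet winner.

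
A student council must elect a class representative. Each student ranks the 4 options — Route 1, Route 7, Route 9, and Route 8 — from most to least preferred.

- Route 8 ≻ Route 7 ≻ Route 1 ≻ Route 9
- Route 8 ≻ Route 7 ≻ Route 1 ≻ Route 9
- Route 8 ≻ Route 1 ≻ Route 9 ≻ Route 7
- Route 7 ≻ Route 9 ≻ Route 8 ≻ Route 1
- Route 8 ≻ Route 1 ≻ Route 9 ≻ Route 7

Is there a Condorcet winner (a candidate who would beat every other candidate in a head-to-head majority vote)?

Head-to-head results (5 voters total):
Route 1 vs Route 7: Route 7 wins 3–2.
Route 1 vs Route 9: Route 1 wins 4–1.
Route 1 vs Route 8: Route 8 wins 5–0.
Route 7 vs Route 9: Route 7 wins 3–2.
Route 7 vs Route 8: Route 8 wins 4–1.
Route 9 vs Route 8: Route 8 wins 4–1.
Route 8 beats each rival — Route 1 (5–0), Route 7 (4–1), Route 9 (4–1) — so Route 8 is the Condorcet winner.

Yes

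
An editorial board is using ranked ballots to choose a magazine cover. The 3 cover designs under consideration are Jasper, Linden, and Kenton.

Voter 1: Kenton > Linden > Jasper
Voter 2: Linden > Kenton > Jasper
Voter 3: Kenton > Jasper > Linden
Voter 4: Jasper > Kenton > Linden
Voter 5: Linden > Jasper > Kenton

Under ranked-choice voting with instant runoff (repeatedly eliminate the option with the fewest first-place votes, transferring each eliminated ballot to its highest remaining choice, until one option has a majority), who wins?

Kenton

Round 1: Linden 2, Kenton 2, Jasper 1. Jasper has the fewest and is eliminated.
Round 2: Kenton 3, Linden 2. Kenton has a majority.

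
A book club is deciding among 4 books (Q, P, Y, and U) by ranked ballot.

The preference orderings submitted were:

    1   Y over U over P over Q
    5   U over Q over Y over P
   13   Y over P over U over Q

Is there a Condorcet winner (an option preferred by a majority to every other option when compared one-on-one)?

Head-to-head results (19 voters total):
Q vs P: P wins 14–5.
Q vs Y: Y wins 14–5.
Q vs U: U wins 19–0.
P vs Y: Y wins 19–0.
P vs U: P wins 13–6.
Y vs U: Y wins 14–5.
Y beats each rival — Q (14–5), P (19–0), U (14–5) — so Y is the Condorcet winner.

Yes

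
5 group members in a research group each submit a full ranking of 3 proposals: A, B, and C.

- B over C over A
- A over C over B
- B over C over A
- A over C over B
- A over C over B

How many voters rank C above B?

3

Ballots ranking C above B: 3.
Ballots ranking B above C: 2.
So 3 of 5 voters prefer C to B.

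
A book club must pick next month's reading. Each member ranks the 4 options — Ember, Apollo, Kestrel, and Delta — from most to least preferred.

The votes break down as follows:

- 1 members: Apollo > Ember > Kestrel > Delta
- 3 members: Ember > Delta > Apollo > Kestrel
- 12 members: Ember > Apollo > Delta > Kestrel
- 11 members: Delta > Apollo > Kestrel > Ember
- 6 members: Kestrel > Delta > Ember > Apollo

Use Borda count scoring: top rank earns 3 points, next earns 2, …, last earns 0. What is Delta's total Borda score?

Borda scores:
  Ember: 2 + 3·3 + 12·3 + 11·0 + 6·1 = 53
  Apollo: 3 + 3·1 + 12·2 + 11·2 + 6·0 = 52
  Kestrel: 1 + 3·0 + 12·0 + 11·1 + 6·3 = 30
  Delta: 0 + 3·2 + 12·1 + 11·3 + 6·2 = 63

63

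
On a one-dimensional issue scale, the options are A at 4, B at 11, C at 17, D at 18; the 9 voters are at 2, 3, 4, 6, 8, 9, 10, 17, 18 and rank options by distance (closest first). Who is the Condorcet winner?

With single-peaked preferences on a line, the Condorcet winner is the candidate closest to the median voter.
The median voter (position 8) is closest to B at 11.
Check: B vs D — voters closer to B: 7 of 9.

B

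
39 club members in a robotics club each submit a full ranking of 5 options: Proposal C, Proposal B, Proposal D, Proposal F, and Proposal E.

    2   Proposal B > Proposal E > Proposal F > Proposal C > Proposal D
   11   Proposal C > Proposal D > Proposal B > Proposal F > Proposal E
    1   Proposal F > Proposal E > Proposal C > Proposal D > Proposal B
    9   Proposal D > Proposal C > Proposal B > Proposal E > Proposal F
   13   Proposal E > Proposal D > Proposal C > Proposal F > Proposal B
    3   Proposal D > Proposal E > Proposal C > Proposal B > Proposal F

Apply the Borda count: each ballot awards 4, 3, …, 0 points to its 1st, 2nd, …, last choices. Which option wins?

Proposal D

Borda scores:
  Proposal C: 2·1 + 11·4 + 2 + 9·3 + 13·2 + 3·2 = 107
  Proposal B: 2·4 + 11·2 + 0 + 9·2 + 13·0 + 3·1 = 51
  Proposal D: 2·0 + 11·3 + 1 + 9·4 + 13·3 + 3·4 = 121
  Proposal F: 2·2 + 11·1 + 4 + 9·0 + 13·1 + 3·0 = 32
  Proposal E: 2·3 + 11·0 + 3 + 9·1 + 13·4 + 3·3 = 79
Proposal D has the highest total.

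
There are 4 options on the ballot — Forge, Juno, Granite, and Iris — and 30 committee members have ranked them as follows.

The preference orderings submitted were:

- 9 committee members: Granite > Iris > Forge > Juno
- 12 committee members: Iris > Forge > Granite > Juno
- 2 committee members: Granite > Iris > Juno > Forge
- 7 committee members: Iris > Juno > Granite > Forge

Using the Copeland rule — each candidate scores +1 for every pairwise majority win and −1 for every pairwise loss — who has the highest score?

Pairwise results:
  Forge vs Juno: Forge wins 21–9.
  Forge vs Granite: Granite wins 18–12.
  Forge vs Iris: Iris wins 30–0.
  Juno vs Granite: Granite wins 23–7.
  Juno vs Iris: Iris wins 30–0.
  Granite vs Iris: Iris wins 19–11.
Copeland scores (wins − losses):
  Forge: 1 − 2 = -1
  Juno: 0 − 3 = -3
  Granite: 2 − 1 = 1
  Iris: 3 − 0 = 3
Iris has the best Copeland score.

Iris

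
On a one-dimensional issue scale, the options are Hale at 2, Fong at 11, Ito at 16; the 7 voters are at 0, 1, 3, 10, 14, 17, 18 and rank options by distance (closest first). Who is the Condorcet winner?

With single-peaked preferences on a line, the Condorcet winner is the candidate closest to the median voter.
The median voter (position 10) is closest to Fong at 11.
Check: Fong vs Hale — voters closer to Fong: 4 of 7.

Fong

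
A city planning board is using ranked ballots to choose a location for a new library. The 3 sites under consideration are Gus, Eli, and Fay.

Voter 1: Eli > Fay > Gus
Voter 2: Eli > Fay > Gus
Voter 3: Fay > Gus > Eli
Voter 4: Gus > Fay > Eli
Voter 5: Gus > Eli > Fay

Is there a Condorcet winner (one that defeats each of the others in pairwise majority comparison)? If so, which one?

None — there is no Condorcet winner

Head-to-head results (5 voters total):
Gus vs Eli: Gus wins 3–2.
Gus vs Fay: Fay wins 3–2.
Eli vs Fay: Eli wins 3–2.
No candidate beats all others: Gus beats Eli beats Fay beats Gus, a majority cycle.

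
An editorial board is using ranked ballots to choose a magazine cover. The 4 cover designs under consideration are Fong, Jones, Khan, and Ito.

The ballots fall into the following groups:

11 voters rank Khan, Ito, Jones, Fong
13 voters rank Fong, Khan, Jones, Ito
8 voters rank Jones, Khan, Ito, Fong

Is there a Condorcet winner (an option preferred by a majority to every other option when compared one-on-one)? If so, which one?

Khan

Head-to-head results (32 voters total):
Fong vs Jones: Jones wins 19–13.
Fong vs Khan: Khan wins 19–13.
Fong vs Ito: Ito wins 19–13.
Jones vs Khan: Khan wins 24–8.
Jones vs Ito: Jones wins 21–11.
Khan vs Ito: Khan wins 32–0.
Khan beats each rival — Fong (19–13), Jones (24–8), Ito (32–0) — so Khan is the Condorcet winner.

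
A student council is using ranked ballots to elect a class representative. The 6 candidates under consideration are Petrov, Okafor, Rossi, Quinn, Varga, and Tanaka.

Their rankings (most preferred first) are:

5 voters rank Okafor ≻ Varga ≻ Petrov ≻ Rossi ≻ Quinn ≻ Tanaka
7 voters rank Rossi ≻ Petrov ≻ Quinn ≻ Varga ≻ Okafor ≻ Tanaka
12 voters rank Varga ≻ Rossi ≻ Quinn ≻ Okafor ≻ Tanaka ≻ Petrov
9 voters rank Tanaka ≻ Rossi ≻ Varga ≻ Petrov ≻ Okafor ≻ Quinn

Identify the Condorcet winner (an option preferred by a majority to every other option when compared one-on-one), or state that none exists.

Head-to-head results (33 voters total):
Petrov vs Okafor: Okafor wins 17–16.
Petrov vs Rossi: Rossi wins 28–5.
Petrov vs Quinn: Petrov wins 21–12.
Petrov vs Varga: Varga wins 26–7.
Petrov vs Tanaka: Tanaka wins 21–12.
Okafor vs Rossi: Rossi wins 28–5.
Okafor vs Quinn: Quinn wins 19–14.
Okafor vs Varga: Varga wins 28–5.
Okafor vs Tanaka: Okafor wins 24–9.
Rossi vs Quinn: Rossi wins 33–0.
Rossi vs Varga: Varga wins 17–16.
Rossi vs Tanaka: Rossi wins 24–9.
Quinn vs Varga: Varga wins 26–7.
Quinn vs Tanaka: Quinn wins 24–9.
Varga vs Tanaka: Varga wins 24–9.
Varga beats each rival — Petrov (26–7), Okafor (28–5), Rossi (17–16), Quinn (26–7), Tanaka (24–9) — so Varga is the Condorcet winner.

Varga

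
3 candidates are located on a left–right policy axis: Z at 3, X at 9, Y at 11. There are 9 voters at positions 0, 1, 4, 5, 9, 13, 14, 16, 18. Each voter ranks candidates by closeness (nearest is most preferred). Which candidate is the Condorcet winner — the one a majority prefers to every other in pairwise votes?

With single-peaked preferences on a line, the Condorcet winner is the candidate closest to the median voter.
The median voter (position 9) is closest to X at 9.
Check: X vs Z — voters closer to X: 5 of 9.

X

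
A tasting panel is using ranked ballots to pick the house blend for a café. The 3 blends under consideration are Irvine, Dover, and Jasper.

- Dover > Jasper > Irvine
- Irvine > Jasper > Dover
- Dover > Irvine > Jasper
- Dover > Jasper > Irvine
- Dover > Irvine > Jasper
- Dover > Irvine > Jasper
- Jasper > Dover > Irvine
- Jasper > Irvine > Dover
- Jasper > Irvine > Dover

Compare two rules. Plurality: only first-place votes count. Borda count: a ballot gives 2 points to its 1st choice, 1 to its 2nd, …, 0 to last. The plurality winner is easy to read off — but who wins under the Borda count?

Plurality first-place counts: Irvine 1, Dover 5, Jasper 3 → Dover.
Borda totals: Irvine 7, Dover 11, Jasper 9 → Dover.

Dover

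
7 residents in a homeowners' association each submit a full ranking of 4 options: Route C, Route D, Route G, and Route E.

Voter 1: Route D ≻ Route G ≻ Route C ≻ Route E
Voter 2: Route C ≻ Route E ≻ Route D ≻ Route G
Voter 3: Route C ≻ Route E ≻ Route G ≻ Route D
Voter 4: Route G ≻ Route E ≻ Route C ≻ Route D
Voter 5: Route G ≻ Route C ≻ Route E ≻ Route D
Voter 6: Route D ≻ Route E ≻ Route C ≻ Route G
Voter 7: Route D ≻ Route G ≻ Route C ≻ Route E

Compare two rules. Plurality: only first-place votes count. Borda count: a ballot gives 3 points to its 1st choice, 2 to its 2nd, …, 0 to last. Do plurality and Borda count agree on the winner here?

No

Plurality first-place counts: Route C 2, Route D 3, Route G 2, Route E 0 → Route D.
Borda totals: Route C 12, Route D 10, Route G 11, Route E 9 → Route C.
The two rules disagree: plurality picks Route D, Borda picks Route C.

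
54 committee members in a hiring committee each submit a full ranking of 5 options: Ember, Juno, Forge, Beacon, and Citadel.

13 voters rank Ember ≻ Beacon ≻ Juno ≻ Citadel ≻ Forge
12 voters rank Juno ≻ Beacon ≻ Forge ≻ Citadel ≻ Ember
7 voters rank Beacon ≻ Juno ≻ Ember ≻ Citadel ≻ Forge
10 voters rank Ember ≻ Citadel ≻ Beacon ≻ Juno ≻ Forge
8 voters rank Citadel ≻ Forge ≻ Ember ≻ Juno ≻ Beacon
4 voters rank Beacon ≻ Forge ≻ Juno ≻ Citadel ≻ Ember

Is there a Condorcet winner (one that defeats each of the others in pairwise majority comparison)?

Head-to-head results (54 voters total):
Ember vs Juno: Ember wins 31–23.
Ember vs Forge: Ember wins 30–24.
Ember vs Beacon: Ember wins 31–23.
Ember vs Citadel: Ember wins 30–24.
Juno vs Forge: Juno wins 42–12.
Juno vs Beacon: Beacon wins 34–20.
Juno vs Citadel: Juno wins 36–18.
Forge vs Beacon: Beacon wins 46–8.
Forge vs Citadel: Citadel wins 38–16.
Beacon vs Citadel: Beacon wins 36–18.
Ember beats each rival — Juno (31–23), Forge (30–24), Beacon (31–23), Citadel (30–24) — so Ember is the Condorcet winner.

Yes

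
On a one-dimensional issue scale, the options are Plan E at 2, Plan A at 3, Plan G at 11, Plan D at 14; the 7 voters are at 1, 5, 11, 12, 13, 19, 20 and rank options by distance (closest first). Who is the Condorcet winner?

With single-peaked preferences on a line, the Condorcet winner is the candidate closest to the median voter.
The median voter (position 12) is closest to Plan G at 11.
Check: Plan G vs Plan E — voters closer to Plan G: 5 of 7.

Plan G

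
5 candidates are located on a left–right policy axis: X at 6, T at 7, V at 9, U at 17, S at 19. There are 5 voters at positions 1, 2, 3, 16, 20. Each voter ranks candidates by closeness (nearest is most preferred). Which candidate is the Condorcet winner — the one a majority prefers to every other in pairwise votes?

With single-peaked preferences on a line, the Condorcet winner is the candidate closest to the median voter.
The median voter (position 3) is closest to X at 6.
Check: X vs T — voters closer to X: 3 of 5.

X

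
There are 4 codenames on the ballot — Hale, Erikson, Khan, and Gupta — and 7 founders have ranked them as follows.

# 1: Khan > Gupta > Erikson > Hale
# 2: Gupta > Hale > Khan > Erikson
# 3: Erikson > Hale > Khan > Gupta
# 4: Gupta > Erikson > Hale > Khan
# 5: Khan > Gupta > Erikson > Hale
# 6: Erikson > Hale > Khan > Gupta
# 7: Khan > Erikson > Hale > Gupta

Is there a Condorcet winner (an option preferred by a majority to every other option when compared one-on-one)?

No

Head-to-head results (7 voters total):
Hale vs Erikson: Erikson wins 6–1.
Hale vs Khan: Hale wins 4–3.
Hale vs Gupta: Gupta wins 4–3.
Erikson vs Khan: Khan wins 4–3.
Erikson vs Gupta: Gupta wins 4–3.
Khan vs Gupta: Khan wins 5–2.
No candidate beats all others: Hale beats Khan beats Erikson beats Hale, a majority cycle.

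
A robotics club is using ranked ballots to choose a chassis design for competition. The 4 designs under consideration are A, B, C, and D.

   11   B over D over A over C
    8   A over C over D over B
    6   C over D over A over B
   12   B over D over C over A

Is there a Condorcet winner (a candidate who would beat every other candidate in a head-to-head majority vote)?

Head-to-head results (37 voters total):
A vs B: B wins 23–14.
A vs C: A wins 19–18.
A vs D: D wins 29–8.
B vs C: B wins 23–14.
B vs D: B wins 23–14.
C vs D: D wins 23–14.
B beats each rival — A (23–14), C (23–14), D (23–14) — so B is the Condorcet winner.

Yes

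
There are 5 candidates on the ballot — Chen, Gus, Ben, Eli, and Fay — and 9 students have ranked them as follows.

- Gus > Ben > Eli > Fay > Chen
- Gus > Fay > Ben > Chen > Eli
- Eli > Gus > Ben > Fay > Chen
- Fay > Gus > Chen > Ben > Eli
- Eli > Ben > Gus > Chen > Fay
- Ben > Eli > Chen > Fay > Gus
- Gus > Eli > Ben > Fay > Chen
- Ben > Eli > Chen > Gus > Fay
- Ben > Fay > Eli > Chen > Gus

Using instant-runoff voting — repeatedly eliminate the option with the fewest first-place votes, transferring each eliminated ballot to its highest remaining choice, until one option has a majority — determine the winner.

Round 1: Gus 3, Ben 3, Eli 2, Fay 1, Chen 0. Chen has the fewest and is eliminated.
Round 2: Gus 3, Ben 3, Eli 2, Fay 1. Fay has the fewest and is eliminated.
Round 3: Gus 4, Ben 3, Eli 2. Eli has the fewest and is eliminated.
Round 4: Gus 5, Ben 4. Gus has a majority.

Gus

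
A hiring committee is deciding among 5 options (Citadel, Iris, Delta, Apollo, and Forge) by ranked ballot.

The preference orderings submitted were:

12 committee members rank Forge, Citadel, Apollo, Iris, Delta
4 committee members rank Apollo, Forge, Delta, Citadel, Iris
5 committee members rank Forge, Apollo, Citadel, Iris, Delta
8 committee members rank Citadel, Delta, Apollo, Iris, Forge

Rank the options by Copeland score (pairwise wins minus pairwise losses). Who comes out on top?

Pairwise results:
  Citadel vs Iris: Citadel wins 29–0.
  Citadel vs Delta: Citadel wins 25–4.
  Citadel vs Apollo: Citadel wins 20–9.
  Citadel vs Forge: Forge wins 21–8.
  Iris vs Delta: Iris wins 17–12.
  Iris vs Apollo: Apollo wins 29–0.
  Iris vs Forge: Forge wins 21–8.
  Delta vs Apollo: Apollo wins 21–8.
  Delta vs Forge: Forge wins 21–8.
  Apollo vs Forge: Forge wins 17–12.
Copeland scores (wins − losses):
  Citadel: 3 − 1 = 2
  Iris: 1 − 3 = -2
  Delta: 0 − 4 = -4
  Apollo: 2 − 2 = 0
  Forge: 4 − 0 = 4
Forge has the best Copeland score.

Forge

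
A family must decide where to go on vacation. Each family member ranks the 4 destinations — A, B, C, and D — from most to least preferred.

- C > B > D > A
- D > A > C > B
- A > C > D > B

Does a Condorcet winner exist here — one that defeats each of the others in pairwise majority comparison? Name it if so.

None — there is no Condorcet winner

Head-to-head results (3 voters total):
A vs B: A wins 2–1.
A vs C: A wins 2–1.
A vs D: D wins 2–1.
B vs C: C wins 3–0.
B vs D: D wins 2–1.
C vs D: C wins 2–1.
No candidate beats all others: A beats C beats D beats A, a majority cycle.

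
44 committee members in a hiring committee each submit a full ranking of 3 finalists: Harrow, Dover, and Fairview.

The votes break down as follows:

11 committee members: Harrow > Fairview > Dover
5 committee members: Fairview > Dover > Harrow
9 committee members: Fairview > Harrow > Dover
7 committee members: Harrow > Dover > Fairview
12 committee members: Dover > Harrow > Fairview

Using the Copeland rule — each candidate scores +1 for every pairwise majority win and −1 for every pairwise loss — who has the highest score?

Harrow

Pairwise results:
  Harrow vs Dover: Harrow wins 27–17.
  Harrow vs Fairview: Harrow wins 30–14.
  Dover vs Fairview: Fairview wins 25–19.
Copeland scores (wins − losses):
  Harrow: 2 − 0 = 2
  Dover: 0 − 2 = -2
  Fairview: 1 − 1 = 0
Harrow has the best Copeland score.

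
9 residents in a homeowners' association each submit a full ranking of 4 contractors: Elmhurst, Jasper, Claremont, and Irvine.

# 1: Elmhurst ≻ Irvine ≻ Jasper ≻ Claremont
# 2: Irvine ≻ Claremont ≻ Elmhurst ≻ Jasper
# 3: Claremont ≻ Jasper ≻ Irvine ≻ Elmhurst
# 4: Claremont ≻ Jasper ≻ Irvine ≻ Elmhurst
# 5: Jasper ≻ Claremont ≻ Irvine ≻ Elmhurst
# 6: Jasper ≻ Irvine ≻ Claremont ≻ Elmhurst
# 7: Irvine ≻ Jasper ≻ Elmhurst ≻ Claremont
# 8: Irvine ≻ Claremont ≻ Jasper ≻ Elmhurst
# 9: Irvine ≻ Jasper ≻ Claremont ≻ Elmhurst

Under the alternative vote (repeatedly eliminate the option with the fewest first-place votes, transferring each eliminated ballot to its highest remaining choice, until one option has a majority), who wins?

Irvine

Round 1: Irvine 4, Jasper 2, Claremont 2, Elmhurst 1. Elmhurst has the fewest and is eliminated.
Round 2: Irvine 5, Jasper 2, Claremont 2. Irvine has a majority.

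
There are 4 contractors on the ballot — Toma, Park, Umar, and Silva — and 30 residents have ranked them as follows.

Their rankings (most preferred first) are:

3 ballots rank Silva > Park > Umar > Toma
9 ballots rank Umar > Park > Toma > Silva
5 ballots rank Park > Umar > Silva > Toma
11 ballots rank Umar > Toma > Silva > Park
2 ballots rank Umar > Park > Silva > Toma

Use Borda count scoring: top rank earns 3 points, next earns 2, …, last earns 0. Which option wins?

Borda scores:
  Toma: 3·0 + 9·1 + 5·0 + 11·2 + 2·0 = 31
  Park: 3·2 + 9·2 + 5·3 + 11·0 + 2·2 = 43
  Umar: 3·1 + 9·3 + 5·2 + 11·3 + 2·3 = 79
  Silva: 3·3 + 9·0 + 5·1 + 11·1 + 2·1 = 27
Umar has the highest total.

Umar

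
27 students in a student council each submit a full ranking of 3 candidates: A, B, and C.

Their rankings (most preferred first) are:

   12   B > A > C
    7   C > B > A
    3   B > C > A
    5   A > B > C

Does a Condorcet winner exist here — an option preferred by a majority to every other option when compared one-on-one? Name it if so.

Head-to-head results (27 voters total):
A vs B: B wins 22–5.
A vs C: A wins 17–10.
B vs C: B wins 20–7.
B beats each rival — A (22–5), C (20–7) — so B is the Condorcet winner.

B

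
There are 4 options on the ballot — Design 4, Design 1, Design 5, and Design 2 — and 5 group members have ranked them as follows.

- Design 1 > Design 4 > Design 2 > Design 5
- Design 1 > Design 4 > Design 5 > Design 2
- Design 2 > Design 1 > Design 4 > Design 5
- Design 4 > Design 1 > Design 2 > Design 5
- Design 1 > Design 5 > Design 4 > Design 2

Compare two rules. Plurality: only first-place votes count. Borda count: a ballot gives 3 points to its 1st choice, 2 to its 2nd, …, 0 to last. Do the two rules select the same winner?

Yes

Plurality first-place counts: Design 4 1, Design 1 3, Design 5 0, Design 2 1 → Design 1.
Borda totals: Design 4 9, Design 1 13, Design 5 3, Design 2 5 → Design 1.
The two rules agree on Design 1.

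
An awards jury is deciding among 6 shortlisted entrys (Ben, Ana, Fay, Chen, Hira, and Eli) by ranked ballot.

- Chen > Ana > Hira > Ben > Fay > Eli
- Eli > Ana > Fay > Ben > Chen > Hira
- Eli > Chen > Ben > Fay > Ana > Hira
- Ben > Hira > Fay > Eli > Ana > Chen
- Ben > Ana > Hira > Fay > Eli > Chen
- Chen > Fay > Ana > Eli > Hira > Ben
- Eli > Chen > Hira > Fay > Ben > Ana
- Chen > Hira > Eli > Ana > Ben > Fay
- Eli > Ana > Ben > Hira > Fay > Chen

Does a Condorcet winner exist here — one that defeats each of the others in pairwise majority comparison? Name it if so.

Eli

Head-to-head results (9 voters total):
Ben vs Ana: Ana wins 5–4.
Ben vs Fay: Ben wins 6–3.
Ben vs Chen: Chen wins 5–4.
Ben vs Hira: Ben wins 5–4.
Ben vs Eli: Eli wins 6–3.
Ana vs Fay: Ana wins 5–4.
Ana vs Chen: Chen wins 5–4.
Ana vs Hira: Ana wins 6–3.
Ana vs Eli: Eli wins 6–3.
Fay vs Chen: Chen wins 5–4.
Fay vs Hira: Hira wins 6–3.
Fay vs Eli: Eli wins 5–4.
Chen vs Hira: Chen wins 6–3.
Chen vs Eli: Eli wins 6–3.
Hira vs Eli: Eli wins 5–4.
Eli beats each rival — Ben (6–3), Ana (6–3), Fay (5–4), Chen (6–3), Hira (5–4) — so Eli is the Condorcet winner.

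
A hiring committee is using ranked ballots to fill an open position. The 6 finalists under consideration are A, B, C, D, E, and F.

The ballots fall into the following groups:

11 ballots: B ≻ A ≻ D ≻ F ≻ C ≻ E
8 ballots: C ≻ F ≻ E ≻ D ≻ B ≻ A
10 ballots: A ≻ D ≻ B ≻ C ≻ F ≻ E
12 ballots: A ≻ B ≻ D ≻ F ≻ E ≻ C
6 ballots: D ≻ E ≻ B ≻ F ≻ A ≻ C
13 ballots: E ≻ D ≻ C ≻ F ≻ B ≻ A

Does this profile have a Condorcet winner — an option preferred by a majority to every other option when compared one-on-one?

Head-to-head results (60 voters total):
A vs B: B wins 38–22.
A vs C: A wins 39–21.
A vs D: A wins 33–27.
A vs E: A wins 33–27.
A vs F: A wins 33–27.
B vs C: B wins 39–21.
B vs D: D wins 37–23.
B vs E: B wins 33–27.
B vs F: B wins 39–21.
C vs D: D wins 52–8.
C vs E: E wins 31–29.
C vs F: C wins 31–29.
D vs E: D wins 39–21.
D vs F: D wins 52–8.
E vs F: F wins 41–19.
No candidate beats all others: A beats D beats B beats A, a majority cycle.

No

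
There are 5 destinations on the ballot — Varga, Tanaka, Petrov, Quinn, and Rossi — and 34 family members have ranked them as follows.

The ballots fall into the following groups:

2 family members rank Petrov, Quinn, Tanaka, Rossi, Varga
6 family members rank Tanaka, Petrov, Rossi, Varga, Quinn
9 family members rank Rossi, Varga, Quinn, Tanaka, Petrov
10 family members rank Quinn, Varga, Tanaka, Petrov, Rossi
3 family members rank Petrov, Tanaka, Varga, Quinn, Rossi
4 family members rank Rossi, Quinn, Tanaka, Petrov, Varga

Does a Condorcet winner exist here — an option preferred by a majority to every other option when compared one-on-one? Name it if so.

None — there is no Condorcet winner

Head-to-head results (34 voters total):
Varga vs Tanaka: Varga wins 19–15.
Varga vs Petrov: Varga wins 19–15.
Varga vs Quinn: Varga wins 18–16.
Varga vs Rossi: Rossi wins 21–13.
Tanaka vs Petrov: Tanaka wins 29–5.
Tanaka vs Quinn: Quinn wins 25–9.
Tanaka vs Rossi: Tanaka wins 21–13.
Petrov vs Quinn: Quinn wins 23–11.
Petrov vs Rossi: Petrov wins 21–13.
Quinn vs Rossi: Rossi wins 19–15.
No candidate beats all others: Varga beats Tanaka beats Rossi beats Varga, a majority cycle.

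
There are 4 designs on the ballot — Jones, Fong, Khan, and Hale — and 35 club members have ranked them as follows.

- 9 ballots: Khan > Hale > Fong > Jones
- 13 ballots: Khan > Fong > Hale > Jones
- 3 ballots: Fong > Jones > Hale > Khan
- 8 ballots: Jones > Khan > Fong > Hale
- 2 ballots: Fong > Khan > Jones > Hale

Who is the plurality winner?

Khan

First-place vote totals:
  Jones: 8
  Fong: 5
  Khan: 22
  Hale: 0
Khan has the most first-place votes.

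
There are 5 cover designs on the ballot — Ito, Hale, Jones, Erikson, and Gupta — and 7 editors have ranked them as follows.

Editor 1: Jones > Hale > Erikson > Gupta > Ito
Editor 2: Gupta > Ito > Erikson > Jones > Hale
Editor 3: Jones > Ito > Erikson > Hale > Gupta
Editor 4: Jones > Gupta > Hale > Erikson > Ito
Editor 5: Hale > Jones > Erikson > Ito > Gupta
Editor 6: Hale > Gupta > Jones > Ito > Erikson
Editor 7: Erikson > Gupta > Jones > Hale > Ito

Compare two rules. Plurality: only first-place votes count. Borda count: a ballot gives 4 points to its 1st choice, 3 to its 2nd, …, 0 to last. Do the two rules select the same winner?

Yes

Plurality first-place counts: Ito 0, Hale 2, Jones 3, Erikson 1, Gupta 1 → Jones.
Borda totals: Ito 8, Hale 15, Jones 20, Erikson 13, Gupta 14 → Jones.
The two rules agree on Jones.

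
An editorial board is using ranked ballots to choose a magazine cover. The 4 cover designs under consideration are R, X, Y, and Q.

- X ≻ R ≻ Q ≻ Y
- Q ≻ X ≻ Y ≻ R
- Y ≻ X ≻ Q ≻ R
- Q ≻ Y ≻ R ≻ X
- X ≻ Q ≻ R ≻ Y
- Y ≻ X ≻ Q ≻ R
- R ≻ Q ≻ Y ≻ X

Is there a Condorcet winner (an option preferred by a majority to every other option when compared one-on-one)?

No

Head-to-head results (7 voters total):
R vs X: X wins 5–2.
R vs Y: Y wins 4–3.
R vs Q: Q wins 5–2.
X vs Y: Y wins 4–3.
X vs Q: X wins 4–3.
Y vs Q: Q wins 5–2.
No candidate beats all others: X beats Q beats Y beats X, a majority cycle.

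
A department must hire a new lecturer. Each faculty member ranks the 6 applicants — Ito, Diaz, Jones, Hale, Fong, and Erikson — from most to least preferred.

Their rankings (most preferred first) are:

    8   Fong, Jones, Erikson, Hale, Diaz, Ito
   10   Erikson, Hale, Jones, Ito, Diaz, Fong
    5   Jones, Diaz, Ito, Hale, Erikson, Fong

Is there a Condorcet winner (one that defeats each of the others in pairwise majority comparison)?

Yes

Head-to-head results (23 voters total):
Ito vs Diaz: Diaz wins 13–10.
Ito vs Jones: Jones wins 23–0.
Ito vs Hale: Hale wins 18–5.
Ito vs Fong: Ito wins 15–8.
Ito vs Erikson: Erikson wins 18–5.
Diaz vs Jones: Jones wins 23–0.
Diaz vs Hale: Hale wins 18–5.
Diaz vs Fong: Diaz wins 15–8.
Diaz vs Erikson: Erikson wins 18–5.
Jones vs Hale: Jones wins 13–10.
Jones vs Fong: Jones wins 15–8.
Jones vs Erikson: Jones wins 13–10.
Hale vs Fong: Hale wins 15–8.
Hale vs Erikson: Erikson wins 18–5.
Fong vs Erikson: Erikson wins 15–8.
Jones beats each rival — Ito (23–0), Diaz (23–0), Hale (13–10), Fong (15–8), Erikson (13–10) — so Jones is the Condorcet winner.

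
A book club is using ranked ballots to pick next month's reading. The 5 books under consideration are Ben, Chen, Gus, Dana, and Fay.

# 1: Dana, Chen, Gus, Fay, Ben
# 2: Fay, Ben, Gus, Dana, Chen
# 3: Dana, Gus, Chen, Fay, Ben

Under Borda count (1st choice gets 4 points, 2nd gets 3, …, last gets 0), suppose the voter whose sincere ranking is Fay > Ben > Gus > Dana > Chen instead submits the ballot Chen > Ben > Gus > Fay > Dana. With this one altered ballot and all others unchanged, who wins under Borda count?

Chen

Borda totals with the altered ballot: Ben 3, Chen 9, Gus 7, Dana 8, Fay 3.
The switch changes the winner from Dana to Chen.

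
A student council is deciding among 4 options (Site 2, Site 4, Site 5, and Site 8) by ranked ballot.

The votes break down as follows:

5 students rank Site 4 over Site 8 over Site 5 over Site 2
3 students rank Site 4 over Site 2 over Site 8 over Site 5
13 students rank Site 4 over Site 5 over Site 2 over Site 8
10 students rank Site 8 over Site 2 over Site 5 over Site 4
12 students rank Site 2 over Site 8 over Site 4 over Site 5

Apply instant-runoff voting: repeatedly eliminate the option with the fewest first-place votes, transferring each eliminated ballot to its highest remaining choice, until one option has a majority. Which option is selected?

Round 1: Site 4 21, Site 2 12, Site 8 10, Site 5 0. Site 5 has the fewest and is eliminated.
Round 2: Site 4 21, Site 2 12, Site 8 10. Site 8 has the fewest and is eliminated.
Round 3: Site 2 22, Site 4 21. Site 2 has a majority.

Site 2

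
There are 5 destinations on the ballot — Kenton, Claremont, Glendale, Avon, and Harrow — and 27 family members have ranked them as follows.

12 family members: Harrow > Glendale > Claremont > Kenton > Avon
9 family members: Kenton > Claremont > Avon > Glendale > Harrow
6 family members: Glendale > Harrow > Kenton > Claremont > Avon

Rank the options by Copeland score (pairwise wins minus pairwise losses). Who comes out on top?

Pairwise results:
  Kenton vs Claremont: Kenton wins 15–12.
  Kenton vs Glendale: Glendale wins 18–9.
  Kenton vs Avon: Kenton wins 27–0.
  Kenton vs Harrow: Harrow wins 18–9.
  Claremont vs Glendale: Glendale wins 18–9.
  Claremont vs Avon: Claremont wins 27–0.
  Claremont vs Harrow: Harrow wins 18–9.
  Glendale vs Avon: Glendale wins 18–9.
  Glendale vs Harrow: Glendale wins 15–12.
  Avon vs Harrow: Harrow wins 18–9.
Copeland scores (wins − losses):
  Kenton: 2 − 2 = 0
  Claremont: 1 − 3 = -2
  Glendale: 4 − 0 = 4
  Avon: 0 − 4 = -4
  Harrow: 3 − 1 = 2
Glendale has the best Copeland score.

Glendale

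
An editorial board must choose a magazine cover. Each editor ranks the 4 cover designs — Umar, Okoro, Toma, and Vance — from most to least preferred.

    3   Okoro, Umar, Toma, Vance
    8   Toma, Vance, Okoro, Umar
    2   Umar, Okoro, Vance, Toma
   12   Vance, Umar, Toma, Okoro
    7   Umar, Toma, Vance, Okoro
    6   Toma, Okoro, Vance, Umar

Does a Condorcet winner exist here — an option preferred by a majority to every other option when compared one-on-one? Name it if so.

None — there is no Condorcet winner

Head-to-head results (38 voters total):
Umar vs Okoro: Umar wins 21–17.
Umar vs Toma: Umar wins 24–14.
Umar vs Vance: Vance wins 26–12.
Okoro vs Toma: Toma wins 33–5.
Okoro vs Vance: Vance wins 27–11.
Toma vs Vance: Toma wins 24–14.
No candidate beats all others: Umar beats Toma beats Vance beats Umar, a majority cycle.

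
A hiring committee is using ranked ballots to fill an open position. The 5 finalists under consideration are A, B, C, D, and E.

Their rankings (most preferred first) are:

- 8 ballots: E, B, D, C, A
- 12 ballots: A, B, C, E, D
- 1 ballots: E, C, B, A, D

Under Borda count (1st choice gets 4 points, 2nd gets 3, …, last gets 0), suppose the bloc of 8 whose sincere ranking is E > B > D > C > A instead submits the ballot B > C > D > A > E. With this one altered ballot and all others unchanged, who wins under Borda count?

B

Borda totals with the altered ballot: A 57, B 70, C 51, D 16, E 16.
The winner is unchanged: still B.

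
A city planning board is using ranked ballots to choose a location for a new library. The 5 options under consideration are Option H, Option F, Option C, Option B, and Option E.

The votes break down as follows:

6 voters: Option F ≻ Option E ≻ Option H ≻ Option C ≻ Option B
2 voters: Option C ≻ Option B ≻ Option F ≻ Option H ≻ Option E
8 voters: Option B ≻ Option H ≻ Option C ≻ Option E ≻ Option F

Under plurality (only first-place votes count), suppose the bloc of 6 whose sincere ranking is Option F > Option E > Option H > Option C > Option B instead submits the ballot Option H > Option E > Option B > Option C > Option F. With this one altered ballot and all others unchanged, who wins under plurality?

Option B

First-place totals with the altered ballot: Option H 6, Option F 0, Option C 2, Option B 8, Option E 0.
The winner is unchanged: still Option B.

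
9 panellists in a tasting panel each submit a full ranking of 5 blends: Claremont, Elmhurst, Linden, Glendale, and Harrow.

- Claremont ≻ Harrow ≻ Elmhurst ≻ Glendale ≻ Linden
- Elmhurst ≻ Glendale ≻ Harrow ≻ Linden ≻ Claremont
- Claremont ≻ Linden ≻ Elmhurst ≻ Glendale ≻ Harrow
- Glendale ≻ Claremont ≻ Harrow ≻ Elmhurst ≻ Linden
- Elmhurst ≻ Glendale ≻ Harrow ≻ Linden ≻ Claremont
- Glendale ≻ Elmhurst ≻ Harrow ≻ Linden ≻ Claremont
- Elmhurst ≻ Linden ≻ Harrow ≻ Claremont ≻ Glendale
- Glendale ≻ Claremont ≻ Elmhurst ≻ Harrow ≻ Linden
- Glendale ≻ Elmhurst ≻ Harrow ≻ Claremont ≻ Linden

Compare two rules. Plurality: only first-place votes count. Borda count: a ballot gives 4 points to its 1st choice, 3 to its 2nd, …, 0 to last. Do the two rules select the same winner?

No

Plurality first-place counts: Claremont 2, Elmhurst 3, Linden 0, Glendale 4, Harrow 0 → Glendale.
Borda totals: Claremont 16, Elmhurst 25, Linden 9, Glendale 24, Harrow 16 → Elmhurst.
The two rules disagree: plurality picks Glendale, Borda picks Elmhurst.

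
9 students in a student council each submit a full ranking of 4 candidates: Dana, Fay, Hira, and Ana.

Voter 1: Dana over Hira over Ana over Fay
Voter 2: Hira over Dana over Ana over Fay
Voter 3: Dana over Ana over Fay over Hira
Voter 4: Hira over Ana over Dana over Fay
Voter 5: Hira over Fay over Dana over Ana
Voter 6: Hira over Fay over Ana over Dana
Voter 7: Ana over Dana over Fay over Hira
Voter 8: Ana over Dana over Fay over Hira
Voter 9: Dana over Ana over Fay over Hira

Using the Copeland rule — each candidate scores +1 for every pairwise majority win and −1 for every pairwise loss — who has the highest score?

Dana

Pairwise results:
  Dana vs Fay: Dana wins 7–2.
  Dana vs Hira: Dana wins 5–4.
  Dana vs Ana: Dana wins 5–4.
  Fay vs Hira: Hira wins 5–4.
  Fay vs Ana: Ana wins 7–2.
  Hira vs Ana: Hira wins 5–4.
Copeland scores (wins − losses):
  Dana: 3 − 0 = 3
  Fay: 0 − 3 = -3
  Hira: 2 − 1 = 1
  Ana: 1 − 2 = -1
Dana has the best Copeland score.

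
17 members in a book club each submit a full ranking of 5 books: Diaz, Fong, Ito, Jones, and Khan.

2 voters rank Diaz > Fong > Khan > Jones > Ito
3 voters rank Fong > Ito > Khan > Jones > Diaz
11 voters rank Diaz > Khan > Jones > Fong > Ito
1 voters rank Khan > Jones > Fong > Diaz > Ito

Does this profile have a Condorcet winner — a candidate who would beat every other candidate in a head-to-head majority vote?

Head-to-head results (17 voters total):
Diaz vs Fong: Diaz wins 13–4.
Diaz vs Ito: Diaz wins 14–3.
Diaz vs Jones: Diaz wins 13–4.
Diaz vs Khan: Diaz wins 13–4.
Fong vs Ito: Fong wins 17–0.
Fong vs Jones: Jones wins 12–5.
Fong vs Khan: Khan wins 12–5.
Ito vs Jones: Jones wins 14–3.
Ito vs Khan: Khan wins 14–3.
Jones vs Khan: Khan wins 17–0.
Diaz beats each rival — Fong (13–4), Ito (14–3), Jones (13–4), Khan (13–4) — so Diaz is the Condorcet winner.

Yes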